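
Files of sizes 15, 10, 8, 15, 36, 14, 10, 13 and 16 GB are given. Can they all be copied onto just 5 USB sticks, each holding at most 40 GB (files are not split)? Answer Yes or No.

Yes

A valid assignment using 4 USB sticks:
  USB stick 1: 36 = 36
  USB stick 2: 16 + 15 + 8 = 39
  USB stick 3: 15 + 14 + 10 = 39
  USB stick 4: 13 + 10 = 23
That uses only 4 ≤ 5, so 5 USB sticks are enough.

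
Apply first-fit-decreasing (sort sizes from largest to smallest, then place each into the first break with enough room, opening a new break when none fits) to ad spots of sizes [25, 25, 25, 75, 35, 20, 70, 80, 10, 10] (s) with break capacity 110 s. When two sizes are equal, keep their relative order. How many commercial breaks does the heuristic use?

4

Sorted descending: 80, 75, 70, 35, 25, 25, 25, 20, 10, 10.
  80 → break 1 (new)  [load 80/110]
  75 → break 2 (new)  [load 75/110]
  70 → break 3 (new)  [load 70/110]
  35 → break 2  [load 110/110]
  25 → break 1  [load 105/110]
  25 → break 3  [load 95/110]
  25 → break 4 (new)  [load 25/110]
  20 → break 4  [load 45/110]
  10 → break 3  [load 105/110]
  10 → break 4  [load 55/110]
4 commercial breaks opened.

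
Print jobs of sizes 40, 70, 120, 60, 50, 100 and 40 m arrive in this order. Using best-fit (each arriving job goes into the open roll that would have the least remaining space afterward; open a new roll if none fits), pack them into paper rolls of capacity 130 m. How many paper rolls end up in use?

5

  40 → roll 1 (new)  [load 40/130]
  70 → roll 1  [load 110/130]
  120 → roll 2 (new)  [load 120/130]
  60 → roll 3 (new)  [load 60/130]
  50 → roll 3  [load 110/130]
  100 → roll 4 (new)  [load 100/130]
  40 → roll 5 (new)  [load 40/130]
5 paper rolls opened.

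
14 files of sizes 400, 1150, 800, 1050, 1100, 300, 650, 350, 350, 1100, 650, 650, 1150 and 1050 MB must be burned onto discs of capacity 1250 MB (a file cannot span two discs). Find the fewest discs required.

Total = 1150 + 1150 + 1100 + 1100 + 1050 + 1050 + 800 + 650 + 650 + 650 + 400 + 350 + 350 + 300 = 10750 MB.
Lower bound: ⌈10750/1250⌉ = 9 discs.
Also, 10 files each exceed 625 MB, and no two of those can share a disc, so at least 10 discs are needed.
A packing using 10 discs:
  disc 1: 1150 = 1150
  disc 2: 1150 = 1150
  disc 3: 1100 = 1100
  disc 4: 1100 = 1100
  disc 5: 1050 = 1050
  disc 6: 1050 = 1050
  disc 7: 800 + 400 = 1200
  disc 8: 650 + 350 = 1000
  disc 9: 650 + 350 = 1000
  disc 10: 650 + 300 = 950
This matches the lower bound, so 10 is optimal.

10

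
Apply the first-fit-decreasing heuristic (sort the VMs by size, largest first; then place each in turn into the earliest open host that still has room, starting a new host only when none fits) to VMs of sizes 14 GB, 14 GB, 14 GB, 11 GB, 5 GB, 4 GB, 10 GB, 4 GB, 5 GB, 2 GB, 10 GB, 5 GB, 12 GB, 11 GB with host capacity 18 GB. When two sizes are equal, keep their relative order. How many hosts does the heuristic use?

8

Sorted descending: 14, 14, 14, 12, 11, 11, 10, 10, 5, 5, 5, 4, 4, 2.
  14 → host 1 (new)  [load 14/18]
  14 → host 2 (new)  [load 14/18]
  14 → host 3 (new)  [load 14/18]
  12 → host 4 (new)  [load 12/18]
  11 → host 5 (new)  [load 11/18]
  11 → host 6 (new)  [load 11/18]
  10 → host 7 (new)  [load 10/18]
  10 → host 8 (new)  [load 10/18]
  5 → host 4  [load 17/18]
  5 → host 5  [load 16/18]
  5 → host 6  [load 16/18]
  4 → host 1  [load 18/18]
  4 → host 2  [load 18/18]
  2 → host 3  [load 16/18]
8 hosts opened.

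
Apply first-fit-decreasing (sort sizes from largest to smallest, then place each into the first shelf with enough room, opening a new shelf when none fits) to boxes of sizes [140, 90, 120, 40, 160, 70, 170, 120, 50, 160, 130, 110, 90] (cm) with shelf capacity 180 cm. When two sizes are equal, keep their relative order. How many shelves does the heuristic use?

9

Sorted descending: 170, 160, 160, 140, 130, 120, 120, 110, 90, 90, 70, 50, 40.
  170 → shelf 1 (new)  [load 170/180]
  160 → shelf 2 (new)  [load 160/180]
  160 → shelf 3 (new)  [load 160/180]
  140 → shelf 4 (new)  [load 140/180]
  130 → shelf 5 (new)  [load 130/180]
  120 → shelf 6 (new)  [load 120/180]
  120 → shelf 7 (new)  [load 120/180]
  110 → shelf 8 (new)  [load 110/180]
  90 → shelf 9 (new)  [load 90/180]
  90 → shelf 9  [load 180/180]
  70 → shelf 8  [load 180/180]
  50 → shelf 5  [load 180/180]
  40 → shelf 4  [load 180/180]
9 shelves opened.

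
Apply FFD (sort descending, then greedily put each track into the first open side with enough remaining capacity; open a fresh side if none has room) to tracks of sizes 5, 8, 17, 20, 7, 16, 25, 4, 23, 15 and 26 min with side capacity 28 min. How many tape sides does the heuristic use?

7

Sorted descending: 26, 25, 23, 20, 17, 16, 15, 8, 7, 5, 4.
  26 → side 1 (new)  [load 26/28]
  25 → side 2 (new)  [load 25/28]
  23 → side 3 (new)  [load 23/28]
  20 → side 4 (new)  [load 20/28]
  17 → side 5 (new)  [load 17/28]
  16 → side 6 (new)  [load 16/28]
  15 → side 7 (new)  [load 15/28]
  8 → side 4  [load 28/28]
  7 → side 5  [load 24/28]
  5 → side 3  [load 28/28]
  4 → side 5  [load 28/28]
7 tape sides opened.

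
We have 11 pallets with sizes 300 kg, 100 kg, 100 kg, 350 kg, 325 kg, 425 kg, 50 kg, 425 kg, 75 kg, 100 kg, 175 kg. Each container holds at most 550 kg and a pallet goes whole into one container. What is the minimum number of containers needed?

5

Total = 425 + 425 + 350 + 325 + 300 + 175 + 100 + 100 + 100 + 75 + 50 = 2425 kg.
Lower bound: ⌈2425/550⌉ = 5 containers.
A packing using 5 containers:
  container 1: 425 + 100 = 525
  container 2: 425 + 100 = 525
  container 3: 350 + 175 = 525
  container 4: 325 + 100 + 75 + 50 = 550
  container 5: 300 = 300
This matches the lower bound, so 5 is optimal.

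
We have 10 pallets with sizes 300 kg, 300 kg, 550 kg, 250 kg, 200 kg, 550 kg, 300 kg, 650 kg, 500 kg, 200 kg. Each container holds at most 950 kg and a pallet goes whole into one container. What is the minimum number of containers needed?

Total = 650 + 550 + 550 + 500 + 300 + 300 + 300 + 250 + 200 + 200 = 3800 kg.
Lower bound: ⌈3800/950⌉ = 4 containers.
A packing using 5 containers:
  container 1: 650 + 300 = 950
  container 2: 550 + 300 = 850
  container 3: 550 + 300 = 850
  container 4: 500 + 250 + 200 = 950
  container 5: 200 = 200
No arrangement into 4 containers stays within capacity, so 5 is optimal.

5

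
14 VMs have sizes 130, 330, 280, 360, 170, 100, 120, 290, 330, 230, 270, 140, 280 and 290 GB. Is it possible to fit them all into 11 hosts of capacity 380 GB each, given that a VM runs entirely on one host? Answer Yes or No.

Yes

A valid assignment using 11 hosts:
  host 1: 360 = 360
  host 2: 330 = 330
  host 3: 330 = 330
  host 4: 290 = 290
  host 5: 290 = 290
  host 6: 280 + 100 = 380
  host 7: 280 = 280
  host 8: 270 = 270
  host 9: 230 + 140 = 370
  host 10: 170 + 130 = 300
  host 11: 120 = 120
Every load is within 380 GB, so 11 hosts suffice.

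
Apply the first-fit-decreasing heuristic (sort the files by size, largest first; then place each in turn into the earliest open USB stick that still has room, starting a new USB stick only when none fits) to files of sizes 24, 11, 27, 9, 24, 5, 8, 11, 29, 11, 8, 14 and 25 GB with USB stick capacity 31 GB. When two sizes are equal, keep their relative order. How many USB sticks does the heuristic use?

8

Sorted descending: 29, 27, 25, 24, 24, 14, 11, 11, 11, 9, 8, 8, 5.
  29 → USB stick 1 (new)  [load 29/31]
  27 → USB stick 2 (new)  [load 27/31]
  25 → USB stick 3 (new)  [load 25/31]
  24 → USB stick 4 (new)  [load 24/31]
  24 → USB stick 5 (new)  [load 24/31]
  14 → USB stick 6 (new)  [load 14/31]
  11 → USB stick 6  [load 25/31]
  11 → USB stick 7 (new)  [load 11/31]
  11 → USB stick 7  [load 22/31]
  9 → USB stick 7  [load 31/31]
  8 → USB stick 8 (new)  [load 8/31]
  8 → USB stick 8  [load 16/31]
  5 → USB stick 3  [load 30/31]
8 USB sticks opened.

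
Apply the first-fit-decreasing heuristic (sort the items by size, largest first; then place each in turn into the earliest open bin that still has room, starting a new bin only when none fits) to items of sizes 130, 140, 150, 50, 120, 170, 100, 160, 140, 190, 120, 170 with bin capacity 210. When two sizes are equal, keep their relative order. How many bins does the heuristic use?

11

Sorted descending: 190, 170, 170, 160, 150, 140, 140, 130, 120, 120, 100, 50.
  190 → bin 1 (new)  [load 190/210]
  170 → bin 2 (new)  [load 170/210]
  170 → bin 3 (new)  [load 170/210]
  160 → bin 4 (new)  [load 160/210]
  150 → bin 5 (new)  [load 150/210]
  140 → bin 6 (new)  [load 140/210]
  140 → bin 7 (new)  [load 140/210]
  130 → bin 8 (new)  [load 130/210]
  120 → bin 9 (new)  [load 120/210]
  120 → bin 10 (new)  [load 120/210]
  100 → bin 11 (new)  [load 100/210]
  50 → bin 4  [load 210/210]
11 bins opened.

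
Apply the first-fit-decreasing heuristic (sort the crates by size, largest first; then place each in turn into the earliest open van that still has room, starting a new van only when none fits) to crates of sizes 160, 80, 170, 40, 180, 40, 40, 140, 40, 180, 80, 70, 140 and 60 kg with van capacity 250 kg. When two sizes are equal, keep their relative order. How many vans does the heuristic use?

Sorted descending: 180, 180, 170, 160, 140, 140, 80, 80, 70, 60, 40, 40, 40, 40.
  180 → van 1 (new)  [load 180/250]
  180 → van 2 (new)  [load 180/250]
  170 → van 3 (new)  [load 170/250]
  160 → van 4 (new)  [load 160/250]
  140 → van 5 (new)  [load 140/250]
  140 → van 6 (new)  [load 140/250]
  80 → van 3  [load 250/250]
  80 → van 4  [load 240/250]
  70 → van 1  [load 250/250]
  60 → van 2  [load 240/250]
  40 → van 5  [load 180/250]
  40 → van 5  [load 220/250]
  40 → van 6  [load 180/250]
  40 → van 6  [load 220/250]
6 vans opened.

6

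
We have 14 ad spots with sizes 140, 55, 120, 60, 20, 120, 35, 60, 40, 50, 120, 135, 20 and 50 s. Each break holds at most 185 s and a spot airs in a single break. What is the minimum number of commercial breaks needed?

6

Total = 140 + 135 + 120 + 120 + 120 + 60 + 60 + 55 + 50 + 50 + 40 + 35 + 20 + 20 = 1025 s.
Lower bound: ⌈1025/185⌉ = 6 commercial breaks.
A packing using 6 commercial breaks:
  break 1: 140 + 40 = 180
  break 2: 135 + 50 = 185
  break 3: 120 + 60 = 180
  break 4: 120 + 60 = 180
  break 5: 120 + 55 = 175
  break 6: 50 + 35 + 20 + 20 = 125
This matches the lower bound, so 6 is optimal.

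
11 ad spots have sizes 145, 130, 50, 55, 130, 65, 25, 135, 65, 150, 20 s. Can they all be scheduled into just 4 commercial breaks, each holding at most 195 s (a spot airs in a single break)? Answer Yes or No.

Total = 970 s; ⌈970/195⌉ = 5.
At least 5 commercial breaks are required, but only 4 are allowed.

No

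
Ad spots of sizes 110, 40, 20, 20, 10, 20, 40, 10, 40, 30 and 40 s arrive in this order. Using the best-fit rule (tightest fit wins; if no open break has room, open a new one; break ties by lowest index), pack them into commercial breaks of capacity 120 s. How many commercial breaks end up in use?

4

  110 → break 1 (new)  [load 110/120]
  40 → break 2 (new)  [load 40/120]
  20 → break 2  [load 60/120]
  20 → break 2  [load 80/120]
  10 → break 1  [load 120/120]
  20 → break 2  [load 100/120]
  40 → break 3 (new)  [load 40/120]
  10 → break 2  [load 110/120]
  40 → break 3  [load 80/120]
  30 → break 3  [load 110/120]
  40 → break 4 (new)  [load 40/120]
4 commercial breaks opened.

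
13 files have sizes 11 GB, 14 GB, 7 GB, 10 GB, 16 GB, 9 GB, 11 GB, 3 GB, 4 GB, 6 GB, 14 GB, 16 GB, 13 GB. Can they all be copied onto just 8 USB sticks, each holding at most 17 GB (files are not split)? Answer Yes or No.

No

Total = 134 GB; ⌈134/17⌉ = 8.
9 files each exceed half the capacity and cannot share a USB stick, forcing at least 9 USB sticks.
At least 9 USB sticks are required, but only 8 are allowed.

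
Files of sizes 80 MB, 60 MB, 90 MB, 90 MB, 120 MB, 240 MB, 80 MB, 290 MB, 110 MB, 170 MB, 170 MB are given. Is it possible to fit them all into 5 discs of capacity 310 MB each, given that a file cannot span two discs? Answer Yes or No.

No

Total = 1500 MB; ⌈1500/310⌉ = 5.
The bound of 5 does not rule out 5, but exhaustive search shows no assignment into 5 discs of capacity 310 MB exists — the minimum is 6.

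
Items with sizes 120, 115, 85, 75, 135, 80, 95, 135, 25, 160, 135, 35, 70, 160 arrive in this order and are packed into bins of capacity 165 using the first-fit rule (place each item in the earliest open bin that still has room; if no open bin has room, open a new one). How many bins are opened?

  120 → bin 1 (new)  [load 120/165]
  115 → bin 2 (new)  [load 115/165]
  85 → bin 3 (new)  [load 85/165]
  75 → bin 3  [load 160/165]
  135 → bin 4 (new)  [load 135/165]
  80 → bin 5 (new)  [load 80/165]
  95 → bin 6 (new)  [load 95/165]
  135 → bin 7 (new)  [load 135/165]
  25 → bin 1  [load 145/165]
  160 → bin 8 (new)  [load 160/165]
  135 → bin 9 (new)  [load 135/165]
  35 → bin 2  [load 150/165]
  70 → bin 5  [load 150/165]
  160 → bin 10 (new)  [load 160/165]
10 bins opened.

10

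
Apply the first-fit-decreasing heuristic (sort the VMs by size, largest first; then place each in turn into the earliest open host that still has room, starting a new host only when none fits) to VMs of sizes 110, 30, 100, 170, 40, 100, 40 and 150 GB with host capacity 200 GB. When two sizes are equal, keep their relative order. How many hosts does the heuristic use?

Sorted descending: 170, 150, 110, 100, 100, 40, 40, 30.
  170 → host 1 (new)  [load 170/200]
  150 → host 2 (new)  [load 150/200]
  110 → host 3 (new)  [load 110/200]
  100 → host 4 (new)  [load 100/200]
  100 → host 4  [load 200/200]
  40 → host 2  [load 190/200]
  40 → host 3  [load 150/200]
  30 → host 1  [load 200/200]
4 hosts opened.

4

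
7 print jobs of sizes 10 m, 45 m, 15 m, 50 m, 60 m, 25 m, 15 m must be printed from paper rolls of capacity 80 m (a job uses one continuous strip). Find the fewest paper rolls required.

Total = 60 + 50 + 45 + 25 + 15 + 15 + 10 = 220 m.
Lower bound: ⌈220/80⌉ = 3 paper rolls.
A packing using 3 paper rolls:
  roll 1: 60 + 15 = 75
  roll 2: 50 + 25 = 75
  roll 3: 45 + 15 + 10 = 70
This matches the lower bound, so 3 is optimal.

3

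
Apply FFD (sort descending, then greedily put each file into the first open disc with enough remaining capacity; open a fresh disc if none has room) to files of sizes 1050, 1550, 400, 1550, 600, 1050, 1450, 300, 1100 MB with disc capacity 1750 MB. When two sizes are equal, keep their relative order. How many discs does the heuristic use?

Sorted descending: 1550, 1550, 1450, 1100, 1050, 1050, 600, 400, 300.
  1550 → disc 1 (new)  [load 1550/1750]
  1550 → disc 2 (new)  [load 1550/1750]
  1450 → disc 3 (new)  [load 1450/1750]
  1100 → disc 4 (new)  [load 1100/1750]
  1050 → disc 5 (new)  [load 1050/1750]
  1050 → disc 6 (new)  [load 1050/1750]
  600 → disc 4  [load 1700/1750]
  400 → disc 5  [load 1450/1750]
  300 → disc 3  [load 1750/1750]
6 discs opened.

6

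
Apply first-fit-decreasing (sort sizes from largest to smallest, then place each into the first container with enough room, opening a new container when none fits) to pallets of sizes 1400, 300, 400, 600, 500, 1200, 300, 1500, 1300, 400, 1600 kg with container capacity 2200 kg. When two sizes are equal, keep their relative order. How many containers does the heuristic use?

Sorted descending: 1600, 1500, 1400, 1300, 1200, 600, 500, 400, 400, 300, 300.
  1600 → container 1 (new)  [load 1600/2200]
  1500 → container 2 (new)  [load 1500/2200]
  1400 → container 3 (new)  [load 1400/2200]
  1300 → container 4 (new)  [load 1300/2200]
  1200 → container 5 (new)  [load 1200/2200]
  600 → container 1  [load 2200/2200]
  500 → container 2  [load 2000/2200]
  400 → container 3  [load 1800/2200]
  400 → container 3  [load 2200/2200]
  300 → container 4  [load 1600/2200]
  300 → container 4  [load 1900/2200]
5 containers opened.

5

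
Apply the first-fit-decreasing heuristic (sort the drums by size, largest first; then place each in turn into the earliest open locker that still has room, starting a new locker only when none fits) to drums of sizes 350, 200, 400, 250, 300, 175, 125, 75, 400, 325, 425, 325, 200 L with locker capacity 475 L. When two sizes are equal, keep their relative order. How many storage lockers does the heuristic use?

Sorted descending: 425, 400, 400, 350, 325, 325, 300, 250, 200, 200, 175, 125, 75.
  425 → locker 1 (new)  [load 425/475]
  400 → locker 2 (new)  [load 400/475]
  400 → locker 3 (new)  [load 400/475]
  350 → locker 4 (new)  [load 350/475]
  325 → locker 5 (new)  [load 325/475]
  325 → locker 6 (new)  [load 325/475]
  300 → locker 7 (new)  [load 300/475]
  250 → locker 8 (new)  [load 250/475]
  200 → locker 8  [load 450/475]
  200 → locker 9 (new)  [load 200/475]
  175 → locker 7  [load 475/475]
  125 → locker 4  [load 475/475]
  75 → locker 2  [load 475/475]
9 storage lockers opened.

9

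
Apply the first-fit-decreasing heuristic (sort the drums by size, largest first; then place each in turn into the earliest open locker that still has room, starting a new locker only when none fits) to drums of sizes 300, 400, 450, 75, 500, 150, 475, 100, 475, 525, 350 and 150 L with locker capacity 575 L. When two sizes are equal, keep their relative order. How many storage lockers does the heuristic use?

Sorted descending: 525, 500, 475, 475, 450, 400, 350, 300, 150, 150, 100, 75.
  525 → locker 1 (new)  [load 525/575]
  500 → locker 2 (new)  [load 500/575]
  475 → locker 3 (new)  [load 475/575]
  475 → locker 4 (new)  [load 475/575]
  450 → locker 5 (new)  [load 450/575]
  400 → locker 6 (new)  [load 400/575]
  350 → locker 7 (new)  [load 350/575]
  300 → locker 8 (new)  [load 300/575]
  150 → locker 6  [load 550/575]
  150 → locker 7  [load 500/575]
  100 → locker 3  [load 575/575]
  75 → locker 2  [load 575/575]
8 storage lockers opened.

8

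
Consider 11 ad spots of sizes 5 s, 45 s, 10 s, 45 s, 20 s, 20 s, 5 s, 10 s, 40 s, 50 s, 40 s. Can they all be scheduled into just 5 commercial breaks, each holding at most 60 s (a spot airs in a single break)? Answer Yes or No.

A valid assignment using 5 commercial breaks:
  break 1: 50 + 10 = 60
  break 2: 45 + 10 + 5 = 60
  break 3: 45 + 5 = 50
  break 4: 40 + 20 = 60
  break 5: 40 + 20 = 60
Every load is within 60 s, so 5 commercial breaks suffice.

Yes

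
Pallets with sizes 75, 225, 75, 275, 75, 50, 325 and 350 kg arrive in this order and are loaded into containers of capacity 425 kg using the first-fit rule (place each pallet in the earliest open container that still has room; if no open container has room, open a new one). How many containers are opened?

4

  75 → container 1 (new)  [load 75/425]
  225 → container 1  [load 300/425]
  75 → container 1  [load 375/425]
  275 → container 2 (new)  [load 275/425]
  75 → container 2  [load 350/425]
  50 → container 1  [load 425/425]
  325 → container 3 (new)  [load 325/425]
  350 → container 4 (new)  [load 350/425]
4 containers opened.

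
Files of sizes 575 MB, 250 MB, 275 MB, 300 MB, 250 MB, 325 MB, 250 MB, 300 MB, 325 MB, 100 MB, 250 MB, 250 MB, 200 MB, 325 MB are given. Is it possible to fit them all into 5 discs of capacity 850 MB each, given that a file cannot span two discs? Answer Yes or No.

Yes

A valid assignment using 5 discs:
  disc 1: 575 + 275 = 850
  disc 2: 325 + 325 + 200 = 850
  disc 3: 325 + 300 + 100 = 725
  disc 4: 300 + 250 + 250 = 800
  disc 5: 250 + 250 + 250 = 750
Every load is within 850 MB, so 5 discs suffice.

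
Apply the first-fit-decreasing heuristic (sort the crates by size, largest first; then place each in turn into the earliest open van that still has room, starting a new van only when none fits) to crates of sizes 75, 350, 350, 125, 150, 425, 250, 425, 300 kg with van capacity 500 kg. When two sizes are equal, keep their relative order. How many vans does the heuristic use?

Sorted descending: 425, 425, 350, 350, 300, 250, 150, 125, 75.
  425 → van 1 (new)  [load 425/500]
  425 → van 2 (new)  [load 425/500]
  350 → van 3 (new)  [load 350/500]
  350 → van 4 (new)  [load 350/500]
  300 → van 5 (new)  [load 300/500]
  250 → van 6 (new)  [load 250/500]
  150 → van 3  [load 500/500]
  125 → van 4  [load 475/500]
  75 → van 1  [load 500/500]
6 vans opened.

6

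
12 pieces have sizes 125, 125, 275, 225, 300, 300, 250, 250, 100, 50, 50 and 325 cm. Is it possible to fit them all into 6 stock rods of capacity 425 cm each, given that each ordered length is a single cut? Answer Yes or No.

No

Total = 2375 cm; ⌈2375/425⌉ = 6.
7 pieces each exceed half the capacity and cannot share a stock rod, forcing at least 7 stock rods.
At least 7 stock rods are required, but only 6 are allowed.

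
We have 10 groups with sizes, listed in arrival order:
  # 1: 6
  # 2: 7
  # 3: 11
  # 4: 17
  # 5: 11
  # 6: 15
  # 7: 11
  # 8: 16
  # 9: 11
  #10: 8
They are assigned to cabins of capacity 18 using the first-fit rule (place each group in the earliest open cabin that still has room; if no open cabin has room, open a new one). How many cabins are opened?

  6 → cabin 1 (new)  [load 6/18]
  7 → cabin 1  [load 13/18]
  11 → cabin 2 (new)  [load 11/18]
  17 → cabin 3 (new)  [load 17/18]
  11 → cabin 4 (new)  [load 11/18]
  15 → cabin 5 (new)  [load 15/18]
  11 → cabin 6 (new)  [load 11/18]
  16 → cabin 7 (new)  [load 16/18]
  11 → cabin 8 (new)  [load 11/18]
  8 → cabin 9 (new)  [load 8/18]
9 cabins opened.

9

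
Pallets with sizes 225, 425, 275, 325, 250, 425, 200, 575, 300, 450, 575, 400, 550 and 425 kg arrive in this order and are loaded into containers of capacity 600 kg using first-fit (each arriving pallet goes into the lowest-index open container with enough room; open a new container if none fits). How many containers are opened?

11

  225 → container 1 (new)  [load 225/600]
  425 → container 2 (new)  [load 425/600]
  275 → container 1  [load 500/600]
  325 → container 3 (new)  [load 325/600]
  250 → container 3  [load 575/600]
  425 → container 4 (new)  [load 425/600]
  200 → container 5 (new)  [load 200/600]
  575 → container 6 (new)  [load 575/600]
  300 → container 5  [load 500/600]
  450 → container 7 (new)  [load 450/600]
  575 → container 8 (new)  [load 575/600]
  400 → container 9 (new)  [load 400/600]
  550 → container 10 (new)  [load 550/600]
  425 → container 11 (new)  [load 425/600]
11 containers opened.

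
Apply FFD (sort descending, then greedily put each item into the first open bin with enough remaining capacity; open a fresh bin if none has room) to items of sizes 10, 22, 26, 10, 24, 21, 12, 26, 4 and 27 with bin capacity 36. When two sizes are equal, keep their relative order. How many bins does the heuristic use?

6

Sorted descending: 27, 26, 26, 24, 22, 21, 12, 10, 10, 4.
  27 → bin 1 (new)  [load 27/36]
  26 → bin 2 (new)  [load 26/36]
  26 → bin 3 (new)  [load 26/36]
  24 → bin 4 (new)  [load 24/36]
  22 → bin 5 (new)  [load 22/36]
  21 → bin 6 (new)  [load 21/36]
  12 → bin 4  [load 36/36]
  10 → bin 2  [load 36/36]
  10 → bin 3  [load 36/36]
  4 → bin 1  [load 31/36]
6 bins opened.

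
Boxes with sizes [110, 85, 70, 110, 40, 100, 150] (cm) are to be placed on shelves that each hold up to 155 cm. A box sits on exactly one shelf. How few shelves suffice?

5

Total = 150 + 110 + 110 + 100 + 85 + 70 + 40 = 665 cm.
Lower bound: ⌈665/155⌉ = 5 shelves.
A packing using 5 shelves:
  shelf 1: 150 = 150
  shelf 2: 110 + 40 = 150
  shelf 3: 110 = 110
  shelf 4: 100 = 100
  shelf 5: 85 + 70 = 155
This matches the lower bound, so 5 is optimal.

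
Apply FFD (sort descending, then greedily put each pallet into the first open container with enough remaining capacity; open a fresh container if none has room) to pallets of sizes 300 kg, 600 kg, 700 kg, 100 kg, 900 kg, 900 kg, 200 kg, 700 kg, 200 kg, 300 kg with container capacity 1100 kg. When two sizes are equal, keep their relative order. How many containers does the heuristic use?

5

Sorted descending: 900, 900, 700, 700, 600, 300, 300, 200, 200, 100.
  900 → container 1 (new)  [load 900/1100]
  900 → container 2 (new)  [load 900/1100]
  700 → container 3 (new)  [load 700/1100]
  700 → container 4 (new)  [load 700/1100]
  600 → container 5 (new)  [load 600/1100]
  300 → container 3  [load 1000/1100]
  300 → container 4  [load 1000/1100]
  200 → container 1  [load 1100/1100]
  200 → container 2  [load 1100/1100]
  100 → container 3  [load 1100/1100]
5 containers opened.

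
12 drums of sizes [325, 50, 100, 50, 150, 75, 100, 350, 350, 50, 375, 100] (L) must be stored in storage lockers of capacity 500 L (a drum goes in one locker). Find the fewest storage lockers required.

5

Total = 375 + 350 + 350 + 325 + 150 + 100 + 100 + 100 + 75 + 50 + 50 + 50 = 2075 L.
Lower bound: ⌈2075/500⌉ = 5 storage lockers.
A packing using 5 storage lockers:
  locker 1: 375 + 100 = 475
  locker 2: 350 + 150 = 500
  locker 3: 350 + 100 + 50 = 500
  locker 4: 325 + 100 + 75 = 500
  locker 5: 50 + 50 = 100
This matches the lower bound, so 5 is optimal.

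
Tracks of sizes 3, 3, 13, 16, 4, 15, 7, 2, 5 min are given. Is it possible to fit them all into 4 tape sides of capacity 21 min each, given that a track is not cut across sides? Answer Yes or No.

A valid assignment using 4 tape sides:
  side 1: 16 + 5 = 21
  side 2: 15 + 4 + 2 = 21
  side 3: 13 + 7 = 20
  side 4: 3 + 3 = 6
Every load is within 21 min, so 4 tape sides suffice.

Yes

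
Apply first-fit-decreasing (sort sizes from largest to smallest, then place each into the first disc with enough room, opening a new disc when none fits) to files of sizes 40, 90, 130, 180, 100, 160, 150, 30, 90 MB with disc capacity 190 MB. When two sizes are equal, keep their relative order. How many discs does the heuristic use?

Sorted descending: 180, 160, 150, 130, 100, 90, 90, 40, 30.
  180 → disc 1 (new)  [load 180/190]
  160 → disc 2 (new)  [load 160/190]
  150 → disc 3 (new)  [load 150/190]
  130 → disc 4 (new)  [load 130/190]
  100 → disc 5 (new)  [load 100/190]
  90 → disc 5  [load 190/190]
  90 → disc 6 (new)  [load 90/190]
  40 → disc 3  [load 190/190]
  30 → disc 2  [load 190/190]
6 discs opened.

6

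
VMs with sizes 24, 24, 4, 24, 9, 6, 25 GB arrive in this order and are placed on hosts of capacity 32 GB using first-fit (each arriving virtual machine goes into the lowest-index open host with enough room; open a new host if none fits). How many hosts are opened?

  24 → host 1 (new)  [load 24/32]
  24 → host 2 (new)  [load 24/32]
  4 → host 1  [load 28/32]
  24 → host 3 (new)  [load 24/32]
  9 → host 4 (new)  [load 9/32]
  6 → host 2  [load 30/32]
  25 → host 5 (new)  [load 25/32]
5 hosts opened.

5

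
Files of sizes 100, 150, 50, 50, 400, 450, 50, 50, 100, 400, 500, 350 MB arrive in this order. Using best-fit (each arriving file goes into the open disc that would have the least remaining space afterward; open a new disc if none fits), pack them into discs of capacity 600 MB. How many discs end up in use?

6

  100 → disc 1 (new)  [load 100/600]
  150 → disc 1  [load 250/600]
  50 → disc 1  [load 300/600]
  50 → disc 1  [load 350/600]
  400 → disc 2 (new)  [load 400/600]
  450 → disc 3 (new)  [load 450/600]
  50 → disc 3  [load 500/600]
  50 → disc 3  [load 550/600]
  100 → disc 2  [load 500/600]
  400 → disc 4 (new)  [load 400/600]
  500 → disc 5 (new)  [load 500/600]
  350 → disc 6 (new)  [load 350/600]
6 discs opened.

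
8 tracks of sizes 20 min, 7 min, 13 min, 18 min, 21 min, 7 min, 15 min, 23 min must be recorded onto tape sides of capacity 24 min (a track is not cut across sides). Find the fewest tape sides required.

6

Total = 23 + 21 + 20 + 18 + 15 + 13 + 7 + 7 = 124 min.
Lower bound: ⌈124/24⌉ = 6 tape sides.
A packing using 6 tape sides:
  side 1: 23 = 23
  side 2: 21 = 21
  side 3: 20 = 20
  side 4: 18 = 18
  side 5: 15 + 7 = 22
  side 6: 13 + 7 = 20
This matches the lower bound, so 6 is optimal.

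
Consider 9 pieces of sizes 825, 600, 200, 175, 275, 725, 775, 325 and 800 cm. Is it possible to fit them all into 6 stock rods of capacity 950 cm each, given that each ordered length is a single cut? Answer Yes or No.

Yes

A valid assignment using 6 stock rods:
  stock rod 1: 825 = 825
  stock rod 2: 800 = 800
  stock rod 3: 775 + 175 = 950
  stock rod 4: 725 + 200 = 925
  stock rod 5: 600 + 325 = 925
  stock rod 6: 275 = 275
Every load is within 950 cm, so 6 stock rods suffice.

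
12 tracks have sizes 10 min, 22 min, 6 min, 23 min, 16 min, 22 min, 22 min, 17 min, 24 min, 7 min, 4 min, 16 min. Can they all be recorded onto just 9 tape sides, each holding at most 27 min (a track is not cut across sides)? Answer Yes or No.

Yes

A valid assignment using 8 tape sides:
  side 1: 24 = 24
  side 2: 23 + 4 = 27
  side 3: 22 = 22
  side 4: 22 = 22
  side 5: 22 = 22
  side 6: 17 + 10 = 27
  side 7: 16 + 7 = 23
  side 8: 16 + 6 = 22
That uses only 8 ≤ 9, so 9 tape sides are enough.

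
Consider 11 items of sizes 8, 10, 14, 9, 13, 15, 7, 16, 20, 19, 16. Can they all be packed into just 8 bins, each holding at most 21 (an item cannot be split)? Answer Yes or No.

Yes

A valid assignment using 8 bins:
  bin 1: 20 = 20
  bin 2: 19 = 19
  bin 3: 16 = 16
  bin 4: 16 = 16
  bin 5: 15 = 15
  bin 6: 14 + 7 = 21
  bin 7: 13 + 8 = 21
  bin 8: 10 + 9 = 19
Every load is within 21, so 8 bins suffice.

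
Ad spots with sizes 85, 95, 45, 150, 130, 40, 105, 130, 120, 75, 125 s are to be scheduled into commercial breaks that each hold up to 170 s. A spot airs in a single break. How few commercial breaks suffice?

Total = 150 + 130 + 130 + 125 + 120 + 105 + 95 + 85 + 75 + 45 + 40 = 1100 s.
Lower bound: ⌈1100/170⌉ = 7 commercial breaks.
A packing using 8 commercial breaks:
  break 1: 150 = 150
  break 2: 130 + 40 = 170
  break 3: 130 = 130
  break 4: 125 + 45 = 170
  break 5: 120 = 120
  break 6: 105 = 105
  break 7: 95 + 75 = 170
  break 8: 85 = 85
No arrangement into 7 commercial breaks stays within capacity, so 8 is optimal.

8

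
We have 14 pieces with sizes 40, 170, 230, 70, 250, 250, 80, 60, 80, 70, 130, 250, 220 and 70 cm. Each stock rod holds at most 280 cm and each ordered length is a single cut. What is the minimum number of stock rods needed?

8

Total = 250 + 250 + 250 + 230 + 220 + 170 + 130 + 80 + 80 + 70 + 70 + 70 + 60 + 40 = 1970 cm.
Lower bound: ⌈1970/280⌉ = 8 stock rods.
A packing using 8 stock rods:
  stock rod 1: 250 = 250
  stock rod 2: 250 = 250
  stock rod 3: 250 = 250
  stock rod 4: 230 + 40 = 270
  stock rod 5: 220 + 60 = 280
  stock rod 6: 170 + 80 = 250
  stock rod 7: 130 + 80 + 70 = 280
  stock rod 8: 70 + 70 = 140
This matches the lower bound, so 8 is optimal.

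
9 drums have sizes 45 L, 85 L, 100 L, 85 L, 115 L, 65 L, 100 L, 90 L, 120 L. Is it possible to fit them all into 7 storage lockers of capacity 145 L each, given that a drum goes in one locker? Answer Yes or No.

No

Total = 805 L; ⌈805/145⌉ = 6.
7 drums each exceed half the capacity and cannot share a locker, forcing at least 7 storage lockers.
The bound of 7 does not rule out 7, but exhaustive search shows no assignment into 7 storage lockers of capacity 145 L exists — the minimum is 8.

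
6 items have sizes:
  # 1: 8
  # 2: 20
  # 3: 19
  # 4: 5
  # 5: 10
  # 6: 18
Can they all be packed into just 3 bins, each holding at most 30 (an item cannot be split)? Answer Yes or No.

A valid assignment using 3 bins:
  bin 1: 20 + 10 = 30
  bin 2: 19 + 8 = 27
  bin 3: 18 + 5 = 23
Every load is within 30, so 3 bins suffice.

Yes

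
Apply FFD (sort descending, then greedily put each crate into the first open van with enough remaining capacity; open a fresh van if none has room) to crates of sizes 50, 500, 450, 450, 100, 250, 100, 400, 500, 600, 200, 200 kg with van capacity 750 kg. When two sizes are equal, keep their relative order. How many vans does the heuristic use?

Sorted descending: 600, 500, 500, 450, 450, 400, 250, 200, 200, 100, 100, 50.
  600 → van 1 (new)  [load 600/750]
  500 → van 2 (new)  [load 500/750]
  500 → van 3 (new)  [load 500/750]
  450 → van 4 (new)  [load 450/750]
  450 → van 5 (new)  [load 450/750]
  400 → van 6 (new)  [load 400/750]
  250 → van 2  [load 750/750]
  200 → van 3  [load 700/750]
  200 → van 4  [load 650/750]
  100 → van 1  [load 700/750]
  100 → van 4  [load 750/750]
  50 → van 1  [load 750/750]
6 vans opened.

6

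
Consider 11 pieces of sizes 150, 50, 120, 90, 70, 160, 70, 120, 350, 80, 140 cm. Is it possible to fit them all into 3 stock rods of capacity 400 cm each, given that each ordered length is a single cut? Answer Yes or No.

Total = 1400 cm; ⌈1400/400⌉ = 4.
At least 4 stock rods are required, but only 3 are allowed.

No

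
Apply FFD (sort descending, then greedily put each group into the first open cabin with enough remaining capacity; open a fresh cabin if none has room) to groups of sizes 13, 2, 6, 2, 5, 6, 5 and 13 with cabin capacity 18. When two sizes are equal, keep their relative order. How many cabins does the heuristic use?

Sorted descending: 13, 13, 6, 6, 5, 5, 2, 2.
  13 → cabin 1 (new)  [load 13/18]
  13 → cabin 2 (new)  [load 13/18]
  6 → cabin 3 (new)  [load 6/18]
  6 → cabin 3  [load 12/18]
  5 → cabin 1  [load 18/18]
  5 → cabin 2  [load 18/18]
  2 → cabin 3  [load 14/18]
  2 → cabin 3  [load 16/18]
3 cabins opened.

3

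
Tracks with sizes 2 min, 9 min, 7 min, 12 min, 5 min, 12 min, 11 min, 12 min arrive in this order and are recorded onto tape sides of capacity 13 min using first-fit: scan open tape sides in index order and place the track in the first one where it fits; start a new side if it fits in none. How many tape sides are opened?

  2 → side 1 (new)  [load 2/13]
  9 → side 1  [load 11/13]
  7 → side 2 (new)  [load 7/13]
  12 → side 3 (new)  [load 12/13]
  5 → side 2  [load 12/13]
  12 → side 4 (new)  [load 12/13]
  11 → side 5 (new)  [load 11/13]
  12 → side 6 (new)  [load 12/13]
6 tape sides opened.

6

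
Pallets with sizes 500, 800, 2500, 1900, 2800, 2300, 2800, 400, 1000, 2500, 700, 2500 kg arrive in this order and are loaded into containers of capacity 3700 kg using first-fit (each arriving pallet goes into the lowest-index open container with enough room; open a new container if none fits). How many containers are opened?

  500 → container 1 (new)  [load 500/3700]
  800 → container 1  [load 1300/3700]
  2500 → container 2 (new)  [load 2500/3700]
  1900 → container 1  [load 3200/3700]
  2800 → container 3 (new)  [load 2800/3700]
  2300 → container 4 (new)  [load 2300/3700]
  2800 → container 5 (new)  [load 2800/3700]
  400 → container 1  [load 3600/3700]
  1000 → container 2  [load 3500/3700]
  2500 → container 6 (new)  [load 2500/3700]
  700 → container 3  [load 3500/3700]
  2500 → container 7 (new)  [load 2500/3700]
7 containers opened.

7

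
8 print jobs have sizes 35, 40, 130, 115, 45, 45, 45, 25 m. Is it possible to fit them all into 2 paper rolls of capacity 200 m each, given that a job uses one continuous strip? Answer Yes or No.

Total = 480 m; ⌈480/200⌉ = 3.
At least 3 paper rolls are required, but only 2 are allowed.

No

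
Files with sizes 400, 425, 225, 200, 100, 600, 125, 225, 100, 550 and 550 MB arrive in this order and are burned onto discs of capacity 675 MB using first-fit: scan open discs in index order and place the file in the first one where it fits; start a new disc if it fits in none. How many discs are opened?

6

  400 → disc 1 (new)  [load 400/675]
  425 → disc 2 (new)  [load 425/675]
  225 → disc 1  [load 625/675]
  200 → disc 2  [load 625/675]
  100 → disc 3 (new)  [load 100/675]
  600 → disc 4 (new)  [load 600/675]
  125 → disc 3  [load 225/675]
  225 → disc 3  [load 450/675]
  100 → disc 3  [load 550/675]
  550 → disc 5 (new)  [load 550/675]
  550 → disc 6 (new)  [load 550/675]
6 discs opened.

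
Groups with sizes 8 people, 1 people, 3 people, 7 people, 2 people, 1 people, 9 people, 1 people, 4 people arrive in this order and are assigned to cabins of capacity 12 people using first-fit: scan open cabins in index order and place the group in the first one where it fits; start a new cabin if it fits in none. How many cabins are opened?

4

  8 → cabin 1 (new)  [load 8/12]
  1 → cabin 1  [load 9/12]
  3 → cabin 1  [load 12/12]
  7 → cabin 2 (new)  [load 7/12]
  2 → cabin 2  [load 9/12]
  1 → cabin 2  [load 10/12]
  9 → cabin 3 (new)  [load 9/12]
  1 → cabin 2  [load 11/12]
  4 → cabin 4 (new)  [load 4/12]
4 cabins opened.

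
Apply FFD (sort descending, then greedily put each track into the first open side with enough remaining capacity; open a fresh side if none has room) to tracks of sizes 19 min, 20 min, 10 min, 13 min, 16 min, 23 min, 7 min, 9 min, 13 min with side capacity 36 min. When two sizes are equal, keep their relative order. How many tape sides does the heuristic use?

4

Sorted descending: 23, 20, 19, 16, 13, 13, 10, 9, 7.
  23 → side 1 (new)  [load 23/36]
  20 → side 2 (new)  [load 20/36]
  19 → side 3 (new)  [load 19/36]
  16 → side 2  [load 36/36]
  13 → side 1  [load 36/36]
  13 → side 3  [load 32/36]
  10 → side 4 (new)  [load 10/36]
  9 → side 4  [load 19/36]
  7 → side 4  [load 26/36]
4 tape sides opened.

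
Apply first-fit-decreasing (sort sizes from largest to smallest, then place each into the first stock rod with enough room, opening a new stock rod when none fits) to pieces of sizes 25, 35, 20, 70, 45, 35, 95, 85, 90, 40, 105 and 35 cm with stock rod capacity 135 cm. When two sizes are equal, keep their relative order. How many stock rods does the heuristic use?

Sorted descending: 105, 95, 90, 85, 70, 45, 40, 35, 35, 35, 25, 20.
  105 → stock rod 1 (new)  [load 105/135]
  95 → stock rod 2 (new)  [load 95/135]
  90 → stock rod 3 (new)  [load 90/135]
  85 → stock rod 4 (new)  [load 85/135]
  70 → stock rod 5 (new)  [load 70/135]
  45 → stock rod 3  [load 135/135]
  40 → stock rod 2  [load 135/135]
  35 → stock rod 4  [load 120/135]
  35 → stock rod 5  [load 105/135]
  35 → stock rod 6 (new)  [load 35/135]
  25 → stock rod 1  [load 130/135]
  20 → stock rod 5  [load 125/135]
6 stock rods opened.

6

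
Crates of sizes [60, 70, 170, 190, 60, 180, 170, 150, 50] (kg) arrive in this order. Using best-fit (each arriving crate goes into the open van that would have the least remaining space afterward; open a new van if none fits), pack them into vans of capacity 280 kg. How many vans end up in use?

  60 → van 1 (new)  [load 60/280]
  70 → van 1  [load 130/280]
  170 → van 2 (new)  [load 170/280]
  190 → van 3 (new)  [load 190/280]
  60 → van 3  [load 250/280]
  180 → van 4 (new)  [load 180/280]
  170 → van 5 (new)  [load 170/280]
  150 → van 1  [load 280/280]
  50 → van 4  [load 230/280]
5 vans opened.

5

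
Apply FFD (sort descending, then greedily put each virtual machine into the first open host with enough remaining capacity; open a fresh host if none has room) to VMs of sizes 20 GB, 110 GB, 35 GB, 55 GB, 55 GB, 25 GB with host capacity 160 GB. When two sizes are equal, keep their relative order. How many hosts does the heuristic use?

2

Sorted descending: 110, 55, 55, 35, 25, 20.
  110 → host 1 (new)  [load 110/160]
  55 → host 2 (new)  [load 55/160]
  55 → host 2  [load 110/160]
  35 → host 1  [load 145/160]
  25 → host 2  [load 135/160]
  20 → host 2  [load 155/160]
2 hosts opened.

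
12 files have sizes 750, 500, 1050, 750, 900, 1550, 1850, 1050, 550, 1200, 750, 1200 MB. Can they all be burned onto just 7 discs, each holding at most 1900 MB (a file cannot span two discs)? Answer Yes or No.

A valid assignment using 7 discs:
  disc 1: 1850 = 1850
  disc 2: 1550 = 1550
  disc 3: 1200 + 550 = 1750
  disc 4: 1200 + 500 = 1700
  disc 5: 1050 + 750 = 1800
  disc 6: 1050 + 750 = 1800
  disc 7: 900 + 750 = 1650
Every load is within 1900 MB, so 7 discs suffice.

Yes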